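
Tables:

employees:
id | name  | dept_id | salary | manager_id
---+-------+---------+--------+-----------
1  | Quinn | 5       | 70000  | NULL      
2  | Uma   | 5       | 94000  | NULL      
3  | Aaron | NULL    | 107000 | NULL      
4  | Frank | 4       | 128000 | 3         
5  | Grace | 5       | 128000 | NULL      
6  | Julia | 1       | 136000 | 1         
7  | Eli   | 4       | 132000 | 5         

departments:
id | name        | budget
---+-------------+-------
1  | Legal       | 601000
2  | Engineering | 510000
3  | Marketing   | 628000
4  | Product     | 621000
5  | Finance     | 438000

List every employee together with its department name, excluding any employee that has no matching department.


INNER JOIN keeps only employees rows whose dept_id matches an id in departments. Walk through each employee:
  - employee 1 (Quinn): dept_id=5 -> matches Finance
  - employee 2 (Uma): dept_id=5 -> matches Finance
  - employee 3 (Aaron): dept_id=NULL, no match -> dropped
  - employee 4 (Frank): dept_id=4 -> matches Product
  - employee 5 (Grace): dept_id=5 -> matches Finance
  - employee 6 (Julia): dept_id=1 -> matches Legal
  - employee 7 (Eli): dept_id=4 -> matches Product
So 1 of 7 rows is dropped.

SQL:
SELECT a.name, b.name AS department
FROM employees a
INNER JOIN departments b ON a.dept_id = b.id

Result:
name  | department
------+-----------
Quinn | Finance   
Uma   | Finance   
Frank | Product   
Grace | Finance   
Julia | Legal     
Eli   | Product   


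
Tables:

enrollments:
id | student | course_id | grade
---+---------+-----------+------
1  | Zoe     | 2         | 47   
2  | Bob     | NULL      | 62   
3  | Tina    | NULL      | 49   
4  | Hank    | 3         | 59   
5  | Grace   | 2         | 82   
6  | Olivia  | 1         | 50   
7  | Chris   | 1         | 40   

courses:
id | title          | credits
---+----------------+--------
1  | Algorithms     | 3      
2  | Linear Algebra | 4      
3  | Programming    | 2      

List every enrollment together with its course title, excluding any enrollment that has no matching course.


INNER JOIN keeps only enrollments rows whose course_id matches an id in courses. Walk through each enrollment:
  - enrollment 1 (Zoe): course_id=2 -> matches Linear Algebra
  - enrollment 2 (Bob): course_id=NULL, no match -> dropped
  - enrollment 3 (Tina): course_id=NULL, no match -> dropped
  - enrollment 4 (Hank): course_id=3 -> matches Programming
  - enrollment 5 (Grace): course_id=2 -> matches Linear Algebra
  - enrollment 6 (Olivia): course_id=1 -> matches Algorithms
  - enrollment 7 (Chris): course_id=1 -> matches Algorithms
So 2 of 7 rows are dropped.

SQL:
SELECT a.student, b.title AS course
FROM enrollments a
INNER JOIN courses b ON a.course_id = b.id

Result:
student | course        
--------+---------------
Zoe     | Linear Algebra
Hank    | Programming   
Grace   | Linear Algebra
Olivia  | Algorithms    
Chris   | Algorithms    


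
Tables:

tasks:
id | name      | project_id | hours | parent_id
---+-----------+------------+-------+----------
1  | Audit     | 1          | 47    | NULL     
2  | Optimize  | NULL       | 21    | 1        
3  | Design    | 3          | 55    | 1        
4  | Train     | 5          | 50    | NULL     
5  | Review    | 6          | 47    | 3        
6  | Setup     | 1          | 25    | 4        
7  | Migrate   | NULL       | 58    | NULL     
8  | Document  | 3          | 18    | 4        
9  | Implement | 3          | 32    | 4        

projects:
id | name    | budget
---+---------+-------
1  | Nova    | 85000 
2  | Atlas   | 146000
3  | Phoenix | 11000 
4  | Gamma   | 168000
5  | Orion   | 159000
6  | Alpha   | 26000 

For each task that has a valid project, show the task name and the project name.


INNER JOIN keeps only tasks rows whose project_id matches an id in projects. Walk through each task:
  - task 1 (Audit): project_id=1 -> matches Nova
  - task 2 (Optimize): project_id=NULL, no match -> dropped
  - task 3 (Design): project_id=3 -> matches Phoenix
  - task 4 (Train): project_id=5 -> matches Orion
  - task 5 (Review): project_id=6 -> matches Alpha
  - task 6 (Setup): project_id=1 -> matches Nova
  - task 7 (Migrate): project_id=NULL, no match -> dropped
  - task 8 (Document): project_id=3 -> matches Phoenix
  - task 9 (Implement): project_id=3 -> matches Phoenix
So 2 of 9 rows are dropped.

SQL:
SELECT a.name, b.name AS project
FROM tasks a
INNER JOIN projects b ON a.project_id = b.id

Result:
name      | project
----------+--------
Audit     | Nova   
Design    | Phoenix
Train     | Orion  
Review    | Alpha  
Setup     | Nova   
Document  | Phoenix
Implement | Phoenix


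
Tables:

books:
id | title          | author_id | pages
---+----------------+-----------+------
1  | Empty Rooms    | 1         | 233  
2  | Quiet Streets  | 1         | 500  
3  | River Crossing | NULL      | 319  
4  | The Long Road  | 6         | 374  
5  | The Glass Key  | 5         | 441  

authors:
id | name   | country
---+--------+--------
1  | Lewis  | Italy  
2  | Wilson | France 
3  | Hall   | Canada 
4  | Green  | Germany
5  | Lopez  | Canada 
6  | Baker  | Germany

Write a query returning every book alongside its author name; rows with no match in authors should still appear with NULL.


LEFT JOIN keeps every row from books (the left table); where author_id has no match in authors, the author columns become NULL. Walk through each book:
  - book 1 (Empty Rooms): author_id=1 -> matches Lewis
  - book 2 (Quiet Streets): author_id=1 -> matches Lewis
  - book 3 (River Crossing): author_id=NULL, no match -> kept with NULL
  - book 4 (The Long Road): author_id=6 -> matches Baker
  - book 5 (The Glass Key): author_id=5 -> matches Lopez
All 5 rows appear; 1 has NULL author.

SQL:
SELECT a.title, b.name AS author
FROM books a
LEFT JOIN authors b ON a.author_id = b.id

Result:
title          | author
---------------+-------
Empty Rooms    | Lewis 
Quiet Streets  | Lewis 
River Crossing | NULL  
The Long Road  | Baker 
The Glass Key  | Lopez 


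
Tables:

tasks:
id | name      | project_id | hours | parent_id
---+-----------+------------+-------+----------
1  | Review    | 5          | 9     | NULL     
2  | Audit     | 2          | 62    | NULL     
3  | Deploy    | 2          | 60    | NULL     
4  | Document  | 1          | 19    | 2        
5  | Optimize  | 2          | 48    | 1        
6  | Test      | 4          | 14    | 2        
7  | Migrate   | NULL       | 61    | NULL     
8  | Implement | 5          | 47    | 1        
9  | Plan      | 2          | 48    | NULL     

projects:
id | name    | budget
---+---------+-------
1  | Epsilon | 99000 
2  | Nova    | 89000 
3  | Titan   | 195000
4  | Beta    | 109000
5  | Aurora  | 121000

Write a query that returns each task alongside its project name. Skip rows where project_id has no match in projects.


INNER JOIN keeps only tasks rows whose project_id matches an id in projects. Walk through each task:
  - task 1 (Review): project_id=5 -> matches Aurora
  - task 2 (Audit): project_id=2 -> matches Nova
  - task 3 (Deploy): project_id=2 -> matches Nova
  - task 4 (Document): project_id=1 -> matches Epsilon
  - task 5 (Optimize): project_id=2 -> matches Nova
  - task 6 (Test): project_id=4 -> matches Beta
  - task 7 (Migrate): project_id=NULL, no match -> dropped
  - task 8 (Implement): project_id=5 -> matches Aurora
  - task 9 (Plan): project_id=2 -> matches Nova
So 1 of 9 rows is dropped.

SQL:
SELECT a.name, b.name AS project
FROM tasks a
INNER JOIN projects b ON a.project_id = b.id

Result:
name      | project
----------+--------
Review    | Aurora 
Audit     | Nova   
Deploy    | Nova   
Document  | Epsilon
Optimize  | Nova   
Test      | Beta   
Implement | Aurora 
Plan      | Nova   


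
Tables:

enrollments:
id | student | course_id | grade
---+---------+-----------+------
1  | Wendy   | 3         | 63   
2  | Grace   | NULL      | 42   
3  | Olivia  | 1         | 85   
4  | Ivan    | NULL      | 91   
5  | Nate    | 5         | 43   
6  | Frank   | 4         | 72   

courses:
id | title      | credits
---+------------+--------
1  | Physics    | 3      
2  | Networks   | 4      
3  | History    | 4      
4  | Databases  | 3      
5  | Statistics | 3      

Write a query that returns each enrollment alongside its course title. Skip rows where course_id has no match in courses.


INNER JOIN keeps only enrollments rows whose course_id matches an id in courses. Walk through each enrollment:
  - enrollment 1 (Wendy): course_id=3 -> matches History
  - enrollment 2 (Grace): course_id=NULL, no match -> dropped
  - enrollment 3 (Olivia): course_id=1 -> matches Physics
  - enrollment 4 (Ivan): course_id=NULL, no match -> dropped
  - enrollment 5 (Nate): course_id=5 -> matches Statistics
  - enrollment 6 (Frank): course_id=4 -> matches Databases
So 2 of 6 rows are dropped.

SQL:
SELECT a.student, b.title AS course
FROM enrollments a
INNER JOIN courses b ON a.course_id = b.id

Result:
student | course    
--------+-----------
Wendy   | History   
Olivia  | Physics   
Nate    | Statistics
Frank   | Databases 


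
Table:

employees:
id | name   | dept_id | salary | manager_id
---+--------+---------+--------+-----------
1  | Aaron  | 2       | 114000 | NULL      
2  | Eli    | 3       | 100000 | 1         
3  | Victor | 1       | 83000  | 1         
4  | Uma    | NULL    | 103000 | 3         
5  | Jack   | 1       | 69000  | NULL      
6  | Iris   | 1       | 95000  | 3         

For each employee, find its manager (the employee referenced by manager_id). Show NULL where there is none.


This is a self-join: employees is joined to a second copy of itself, matching each row's manager_id to another row's id. Use LEFT JOIN so rows with manager_id=NULL are kept.
  - employee 1 (Aaron): manager_id=NULL -> NULL
  - employee 2 (Eli): manager_id=1 -> Aaron
  - employee 3 (Victor): manager_id=1 -> Aaron
  - employee 4 (Uma): manager_id=3 -> Victor
  - employee 5 (Jack): manager_id=NULL -> NULL
  - employee 6 (Iris): manager_id=3 -> Victor

SQL:
SELECT a.name AS item, b.name AS manager
FROM employees a
LEFT JOIN employees b ON a.manager_id = b.id

Result:
item   | manager
-------+--------
Aaron  | NULL   
Eli    | Aaron  
Victor | Aaron  
Uma    | Victor 
Jack   | NULL   
Iris   | Victor 


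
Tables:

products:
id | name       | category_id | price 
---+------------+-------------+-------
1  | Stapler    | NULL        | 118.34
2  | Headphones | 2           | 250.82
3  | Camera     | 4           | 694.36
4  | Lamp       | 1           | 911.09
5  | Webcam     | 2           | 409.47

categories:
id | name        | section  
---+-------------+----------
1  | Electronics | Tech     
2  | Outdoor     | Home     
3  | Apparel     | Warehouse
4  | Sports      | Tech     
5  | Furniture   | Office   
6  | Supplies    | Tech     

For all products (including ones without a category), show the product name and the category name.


LEFT JOIN keeps every row from products (the left table); where category_id has no match in categories, the category columns become NULL. Walk through each product:
  - product 1 (Stapler): category_id=NULL, no match -> kept with NULL
  - product 2 (Headphones): category_id=2 -> matches Outdoor
  - product 3 (Camera): category_id=4 -> matches Sports
  - product 4 (Lamp): category_id=1 -> matches Electronics
  - product 5 (Webcam): category_id=2 -> matches Outdoor
All 5 rows appear; 1 has NULL category.

SQL:
SELECT a.name, b.name AS category
FROM products a
LEFT JOIN categories b ON a.category_id = b.id

Result:
name       | category   
-----------+------------
Stapler    | NULL       
Headphones | Outdoor    
Camera     | Sports     
Lamp       | Electronics
Webcam     | Outdoor    


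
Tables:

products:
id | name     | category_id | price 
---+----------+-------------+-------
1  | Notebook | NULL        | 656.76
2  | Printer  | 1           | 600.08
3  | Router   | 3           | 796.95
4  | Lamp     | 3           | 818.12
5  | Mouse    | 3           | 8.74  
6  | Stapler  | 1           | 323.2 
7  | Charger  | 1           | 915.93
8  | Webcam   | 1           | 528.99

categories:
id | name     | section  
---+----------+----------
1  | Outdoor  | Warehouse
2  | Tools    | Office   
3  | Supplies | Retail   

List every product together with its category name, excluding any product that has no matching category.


INNER JOIN keeps only products rows whose category_id matches an id in categories. Walk through each product:
  - product 1 (Notebook): category_id=NULL, no match -> dropped
  - product 2 (Printer): category_id=1 -> matches Outdoor
  - product 3 (Router): category_id=3 -> matches Supplies
  - product 4 (Lamp): category_id=3 -> matches Supplies
  - product 5 (Mouse): category_id=3 -> matches Supplies
  - product 6 (Stapler): category_id=1 -> matches Outdoor
  - product 7 (Charger): category_id=1 -> matches Outdoor
  - product 8 (Webcam): category_id=1 -> matches Outdoor
So 1 of 8 rows is dropped.

SQL:
SELECT a.name, b.name AS category
FROM products a
INNER JOIN categories b ON a.category_id = b.id

Result:
name    | category
--------+---------
Printer | Outdoor 
Router  | Supplies
Lamp    | Supplies
Mouse   | Supplies
Stapler | Outdoor 
Charger | Outdoor 
Webcam  | Outdoor 


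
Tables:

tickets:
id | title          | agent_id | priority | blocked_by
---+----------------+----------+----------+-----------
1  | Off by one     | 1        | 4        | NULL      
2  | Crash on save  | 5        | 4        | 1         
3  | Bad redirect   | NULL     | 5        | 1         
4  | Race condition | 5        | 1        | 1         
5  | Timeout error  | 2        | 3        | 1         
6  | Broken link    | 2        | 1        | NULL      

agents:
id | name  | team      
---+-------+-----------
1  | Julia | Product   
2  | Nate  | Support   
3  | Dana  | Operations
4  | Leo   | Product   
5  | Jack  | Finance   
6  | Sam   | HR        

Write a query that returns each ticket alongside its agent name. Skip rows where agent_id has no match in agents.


INNER JOIN keeps only tickets rows whose agent_id matches an id in agents. Walk through each ticket:
  - ticket 1 (Off by one): agent_id=1 -> matches Julia
  - ticket 2 (Crash on save): agent_id=5 -> matches Jack
  - ticket 3 (Bad redirect): agent_id=NULL, no match -> dropped
  - ticket 4 (Race condition): agent_id=5 -> matches Jack
  - ticket 5 (Timeout error): agent_id=2 -> matches Nate
  - ticket 6 (Broken link): agent_id=2 -> matches Nate
So 1 of 6 rows is dropped.

SQL:
SELECT a.title, b.name AS agent
FROM tickets a
INNER JOIN agents b ON a.agent_id = b.id

Result:
title          | agent
---------------+------
Off by one     | Julia
Crash on save  | Jack 
Race condition | Jack 
Timeout error  | Nate 
Broken link    | Nate 


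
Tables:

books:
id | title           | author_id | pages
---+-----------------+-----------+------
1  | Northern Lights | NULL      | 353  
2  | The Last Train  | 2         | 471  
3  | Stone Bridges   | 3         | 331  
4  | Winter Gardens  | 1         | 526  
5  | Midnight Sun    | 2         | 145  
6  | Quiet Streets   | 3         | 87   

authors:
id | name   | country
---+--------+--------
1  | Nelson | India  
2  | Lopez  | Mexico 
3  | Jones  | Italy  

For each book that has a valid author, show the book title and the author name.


INNER JOIN keeps only books rows whose author_id matches an id in authors. Walk through each book:
  - book 1 (Northern Lights): author_id=NULL, no match -> dropped
  - book 2 (The Last Train): author_id=2 -> matches Lopez
  - book 3 (Stone Bridges): author_id=3 -> matches Jones
  - book 4 (Winter Gardens): author_id=1 -> matches Nelson
  - book 5 (Midnight Sun): author_id=2 -> matches Lopez
  - book 6 (Quiet Streets): author_id=3 -> matches Jones
So 1 of 6 rows is dropped.

SQL:
SELECT a.title, b.name AS author
FROM books a
INNER JOIN authors b ON a.author_id = b.id

Result:
title          | author
---------------+-------
The Last Train | Lopez 
Stone Bridges  | Jones 
Winter Gardens | Nelson
Midnight Sun   | Lopez 
Quiet Streets  | Jones 


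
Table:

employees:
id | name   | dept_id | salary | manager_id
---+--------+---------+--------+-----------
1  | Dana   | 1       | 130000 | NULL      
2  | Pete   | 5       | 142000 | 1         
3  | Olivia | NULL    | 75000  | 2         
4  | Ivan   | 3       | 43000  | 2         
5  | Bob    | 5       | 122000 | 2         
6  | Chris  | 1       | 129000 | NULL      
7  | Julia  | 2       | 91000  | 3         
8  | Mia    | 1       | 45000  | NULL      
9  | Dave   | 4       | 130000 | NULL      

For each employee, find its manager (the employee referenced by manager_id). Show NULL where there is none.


This is a self-join: employees is joined to a second copy of itself, matching each row's manager_id to another row's id. Use LEFT JOIN so rows with manager_id=NULL are kept.
  - employee 1 (Dana): manager_id=NULL -> NULL
  - employee 2 (Pete): manager_id=1 -> Dana
  - employee 3 (Olivia): manager_id=2 -> Pete
  - employee 4 (Ivan): manager_id=2 -> Pete
  - employee 5 (Bob): manager_id=2 -> Pete
  - employee 6 (Chris): manager_id=NULL -> NULL
  - employee 7 (Julia): manager_id=3 -> Olivia
  - employee 8 (Mia): manager_id=NULL -> NULL
  - employee 9 (Dave): manager_id=NULL -> NULL

SQL:
SELECT a.name AS item, b.name AS manager
FROM employees a
LEFT JOIN employees b ON a.manager_id = b.id

Result:
item   | manager
-------+--------
Dana   | NULL   
Pete   | Dana   
Olivia | Pete   
Ivan   | Pete   
Bob    | Pete   
Chris  | NULL   
Julia  | Olivia 
Mia    | NULL   
Dave   | NULL   


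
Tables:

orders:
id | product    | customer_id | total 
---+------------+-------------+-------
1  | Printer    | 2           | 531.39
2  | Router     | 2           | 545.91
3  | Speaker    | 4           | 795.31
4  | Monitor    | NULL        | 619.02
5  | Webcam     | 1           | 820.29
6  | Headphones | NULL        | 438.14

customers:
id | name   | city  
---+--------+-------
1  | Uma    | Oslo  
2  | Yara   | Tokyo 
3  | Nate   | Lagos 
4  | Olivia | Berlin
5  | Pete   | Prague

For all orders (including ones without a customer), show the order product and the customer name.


LEFT JOIN keeps every row from orders (the left table); where customer_id has no match in customers, the customer columns become NULL. Walk through each order:
  - order 1 (Printer): customer_id=2 -> matches Yara
  - order 2 (Router): customer_id=2 -> matches Yara
  - order 3 (Speaker): customer_id=4 -> matches Olivia
  - order 4 (Monitor): customer_id=NULL, no match -> kept with NULL
  - order 5 (Webcam): customer_id=1 -> matches Uma
  - order 6 (Headphones): customer_id=NULL, no match -> kept with NULL
All 6 rows appear; 2 have NULL customer.

SQL:
SELECT a.product, b.name AS customer
FROM orders a
LEFT JOIN customers b ON a.customer_id = b.id

Result:
product    | customer
-----------+---------
Printer    | Yara    
Router     | Yara    
Speaker    | Olivia  
Monitor    | NULL    
Webcam     | Uma     
Headphones | NULL    


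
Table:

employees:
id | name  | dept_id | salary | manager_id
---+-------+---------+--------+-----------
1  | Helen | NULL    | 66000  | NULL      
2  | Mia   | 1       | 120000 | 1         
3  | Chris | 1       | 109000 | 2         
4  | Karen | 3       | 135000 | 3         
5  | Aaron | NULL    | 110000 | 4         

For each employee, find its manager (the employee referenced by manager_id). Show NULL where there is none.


This is a self-join: employees is joined to a second copy of itself, matching each row's manager_id to another row's id. Use LEFT JOIN so rows with manager_id=NULL are kept.
  - employee 1 (Helen): manager_id=NULL -> NULL
  - employee 2 (Mia): manager_id=1 -> Helen
  - employee 3 (Chris): manager_id=2 -> Mia
  - employee 4 (Karen): manager_id=3 -> Chris
  - employee 5 (Aaron): manager_id=4 -> Karen

SQL:
SELECT a.name AS item, b.name AS manager
FROM employees a
LEFT JOIN employees b ON a.manager_id = b.id

Result:
item  | manager
------+--------
Helen | NULL   
Mia   | Helen  
Chris | Mia    
Karen | Chris  
Aaron | Karen  


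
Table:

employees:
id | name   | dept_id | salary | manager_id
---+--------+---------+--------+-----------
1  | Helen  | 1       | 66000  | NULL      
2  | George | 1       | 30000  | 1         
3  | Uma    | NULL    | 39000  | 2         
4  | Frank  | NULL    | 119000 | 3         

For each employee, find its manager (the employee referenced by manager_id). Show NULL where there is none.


This is a self-join: employees is joined to a second copy of itself, matching each row's manager_id to another row's id. Use LEFT JOIN so rows with manager_id=NULL are kept.
  - employee 1 (Helen): manager_id=NULL -> NULL
  - employee 2 (George): manager_id=1 -> Helen
  - employee 3 (Uma): manager_id=2 -> George
  - employee 4 (Frank): manager_id=3 -> Uma

SQL:
SELECT a.name AS item, b.name AS manager
FROM employees a
LEFT JOIN employees b ON a.manager_id = b.id

Result:
item   | manager
-------+--------
Helen  | NULL   
George | Helen  
Uma    | George 
Frank  | Uma    


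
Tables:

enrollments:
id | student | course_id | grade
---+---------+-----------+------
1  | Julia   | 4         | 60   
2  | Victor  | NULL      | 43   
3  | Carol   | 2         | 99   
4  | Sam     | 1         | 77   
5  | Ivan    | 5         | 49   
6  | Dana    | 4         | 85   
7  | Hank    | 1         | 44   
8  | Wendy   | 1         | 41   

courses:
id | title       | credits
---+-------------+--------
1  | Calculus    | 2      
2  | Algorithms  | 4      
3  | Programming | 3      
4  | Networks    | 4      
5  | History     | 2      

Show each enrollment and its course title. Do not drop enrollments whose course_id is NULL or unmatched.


LEFT JOIN keeps every row from enrollments (the left table); where course_id has no match in courses, the course columns become NULL. Walk through each enrollment:
  - enrollment 1 (Julia): course_id=4 -> matches Networks
  - enrollment 2 (Victor): course_id=NULL, no match -> kept with NULL
  - enrollment 3 (Carol): course_id=2 -> matches Algorithms
  - enrollment 4 (Sam): course_id=1 -> matches Calculus
  - enrollment 5 (Ivan): course_id=5 -> matches History
  - enrollment 6 (Dana): course_id=4 -> matches Networks
  - enrollment 7 (Hank): course_id=1 -> matches Calculus
  - enrollment 8 (Wendy): course_id=1 -> matches Calculus
All 8 rows appear; 1 has NULL course.

SQL:
SELECT a.student, b.title AS course
FROM enrollments a
LEFT JOIN courses b ON a.course_id = b.id

Result:
student | course    
--------+-----------
Julia   | Networks  
Victor  | NULL      
Carol   | Algorithms
Sam     | Calculus  
Ivan    | History   
Dana    | Networks  
Hank    | Calculus  
Wendy   | Calculus  


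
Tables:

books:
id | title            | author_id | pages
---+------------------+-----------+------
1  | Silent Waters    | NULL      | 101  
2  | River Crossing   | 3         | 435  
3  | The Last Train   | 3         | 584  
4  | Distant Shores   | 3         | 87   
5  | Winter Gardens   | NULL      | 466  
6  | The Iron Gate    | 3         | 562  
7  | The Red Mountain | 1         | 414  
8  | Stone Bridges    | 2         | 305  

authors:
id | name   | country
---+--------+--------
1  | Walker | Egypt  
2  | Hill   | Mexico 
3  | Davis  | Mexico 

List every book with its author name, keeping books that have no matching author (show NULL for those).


LEFT JOIN keeps every row from books (the left table); where author_id has no match in authors, the author columns become NULL. Walk through each book:
  - book 1 (Silent Waters): author_id=NULL, no match -> kept with NULL
  - book 2 (River Crossing): author_id=3 -> matches Davis
  - book 3 (The Last Train): author_id=3 -> matches Davis
  - book 4 (Distant Shores): author_id=3 -> matches Davis
  - book 5 (Winter Gardens): author_id=NULL, no match -> kept with NULL
  - book 6 (The Iron Gate): author_id=3 -> matches Davis
  - book 7 (The Red Mountain): author_id=1 -> matches Walker
  - book 8 (Stone Bridges): author_id=2 -> matches Hill
All 8 rows appear; 2 have NULL author.

SQL:
SELECT a.title, b.name AS author
FROM books a
LEFT JOIN authors b ON a.author_id = b.id

Result:
title            | author
-----------------+-------
Silent Waters    | NULL  
River Crossing   | Davis 
The Last Train   | Davis 
Distant Shores   | Davis 
Winter Gardens   | NULL  
The Iron Gate    | Davis 
The Red Mountain | Walker
Stone Bridges    | Hill  


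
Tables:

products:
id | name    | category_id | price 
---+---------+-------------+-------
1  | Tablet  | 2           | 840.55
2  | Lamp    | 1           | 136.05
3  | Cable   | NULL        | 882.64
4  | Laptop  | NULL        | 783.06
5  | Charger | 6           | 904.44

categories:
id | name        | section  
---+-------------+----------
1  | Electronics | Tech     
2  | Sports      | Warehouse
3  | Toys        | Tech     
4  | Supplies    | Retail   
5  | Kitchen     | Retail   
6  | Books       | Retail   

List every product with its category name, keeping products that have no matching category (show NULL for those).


LEFT JOIN keeps every row from products (the left table); where category_id has no match in categories, the category columns become NULL. Walk through each product:
  - product 1 (Tablet): category_id=2 -> matches Sports
  - product 2 (Lamp): category_id=1 -> matches Electronics
  - product 3 (Cable): category_id=NULL, no match -> kept with NULL
  - product 4 (Laptop): category_id=NULL, no match -> kept with NULL
  - product 5 (Charger): category_id=6 -> matches Books
All 5 rows appear; 2 have NULL category.

SQL:
SELECT a.name, b.name AS category
FROM products a
LEFT JOIN categories b ON a.category_id = b.id

Result:
name    | category   
--------+------------
Tablet  | Sports     
Lamp    | Electronics
Cable   | NULL       
Laptop  | NULL       
Charger | Books      


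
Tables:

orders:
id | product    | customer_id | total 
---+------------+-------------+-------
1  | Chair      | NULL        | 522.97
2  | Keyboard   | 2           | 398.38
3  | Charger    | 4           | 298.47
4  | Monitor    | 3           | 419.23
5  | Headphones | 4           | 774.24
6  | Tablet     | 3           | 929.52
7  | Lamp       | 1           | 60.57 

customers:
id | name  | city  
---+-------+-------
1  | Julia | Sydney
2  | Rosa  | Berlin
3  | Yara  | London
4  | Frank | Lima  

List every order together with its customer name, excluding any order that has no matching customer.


INNER JOIN keeps only orders rows whose customer_id matches an id in customers. Walk through each order:
  - order 1 (Chair): customer_id=NULL, no match -> dropped
  - order 2 (Keyboard): customer_id=2 -> matches Rosa
  - order 3 (Charger): customer_id=4 -> matches Frank
  - order 4 (Monitor): customer_id=3 -> matches Yara
  - order 5 (Headphones): customer_id=4 -> matches Frank
  - order 6 (Tablet): customer_id=3 -> matches Yara
  - order 7 (Lamp): customer_id=1 -> matches Julia
So 1 of 7 rows is dropped.

SQL:
SELECT a.product, b.name AS customer
FROM orders a
INNER JOIN customers b ON a.customer_id = b.id

Result:
product    | customer
-----------+---------
Keyboard   | Rosa    
Charger    | Frank   
Monitor    | Yara    
Headphones | Frank   
Tablet     | Yara    
Lamp       | Julia   


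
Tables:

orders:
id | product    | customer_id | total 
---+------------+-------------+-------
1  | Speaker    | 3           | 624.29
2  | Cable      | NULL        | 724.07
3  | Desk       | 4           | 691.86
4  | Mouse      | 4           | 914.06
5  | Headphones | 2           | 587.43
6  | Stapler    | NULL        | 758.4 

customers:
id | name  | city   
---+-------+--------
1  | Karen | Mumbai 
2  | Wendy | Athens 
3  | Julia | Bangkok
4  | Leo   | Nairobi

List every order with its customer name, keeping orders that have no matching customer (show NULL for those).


LEFT JOIN keeps every row from orders (the left table); where customer_id has no match in customers, the customer columns become NULL. Walk through each order:
  - order 1 (Speaker): customer_id=3 -> matches Julia
  - order 2 (Cable): customer_id=NULL, no match -> kept with NULL
  - order 3 (Desk): customer_id=4 -> matches Leo
  - order 4 (Mouse): customer_id=4 -> matches Leo
  - order 5 (Headphones): customer_id=2 -> matches Wendy
  - order 6 (Stapler): customer_id=NULL, no match -> kept with NULL
All 6 rows appear; 2 have NULL customer.

SQL:
SELECT a.product, b.name AS customer
FROM orders a
LEFT JOIN customers b ON a.customer_id = b.id

Result:
product    | customer
-----------+---------
Speaker    | Julia   
Cable      | NULL    
Desk       | Leo     
Mouse      | Leo     
Headphones | Wendy   
Stapler    | NULL    


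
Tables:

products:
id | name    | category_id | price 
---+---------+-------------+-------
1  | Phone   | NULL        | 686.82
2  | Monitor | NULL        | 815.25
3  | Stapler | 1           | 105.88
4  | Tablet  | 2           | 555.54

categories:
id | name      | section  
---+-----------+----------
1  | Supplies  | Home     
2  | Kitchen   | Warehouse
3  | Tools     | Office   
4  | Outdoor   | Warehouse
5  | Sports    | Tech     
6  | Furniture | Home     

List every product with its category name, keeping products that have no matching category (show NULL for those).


LEFT JOIN keeps every row from products (the left table); where category_id has no match in categories, the category columns become NULL. Walk through each product:
  - product 1 (Phone): category_id=NULL, no match -> kept with NULL
  - product 2 (Monitor): category_id=NULL, no match -> kept with NULL
  - product 3 (Stapler): category_id=1 -> matches Supplies
  - product 4 (Tablet): category_id=2 -> matches Kitchen
All 4 rows appear; 2 have NULL category.

SQL:
SELECT a.name, b.name AS category
FROM products a
LEFT JOIN categories b ON a.category_id = b.id

Result:
name    | category
--------+---------
Phone   | NULL    
Monitor | NULL    
Stapler | Supplies
Tablet  | Kitchen 


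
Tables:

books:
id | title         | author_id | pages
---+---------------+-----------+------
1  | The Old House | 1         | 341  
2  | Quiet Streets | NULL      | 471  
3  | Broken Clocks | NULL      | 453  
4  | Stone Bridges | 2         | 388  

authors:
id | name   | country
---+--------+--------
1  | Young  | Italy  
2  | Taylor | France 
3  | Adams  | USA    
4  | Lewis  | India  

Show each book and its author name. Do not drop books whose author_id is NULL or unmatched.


LEFT JOIN keeps every row from books (the left table); where author_id has no match in authors, the author columns become NULL. Walk through each book:
  - book 1 (The Old House): author_id=1 -> matches Young
  - book 2 (Quiet Streets): author_id=NULL, no match -> kept with NULL
  - book 3 (Broken Clocks): author_id=NULL, no match -> kept with NULL
  - book 4 (Stone Bridges): author_id=2 -> matches Taylor
All 4 rows appear; 2 have NULL author.

SQL:
SELECT a.title, b.name AS author
FROM books a
LEFT JOIN authors b ON a.author_id = b.id

Result:
title         | author
--------------+-------
The Old House | Young 
Quiet Streets | NULL  
Broken Clocks | NULL  
Stone Bridges | Taylor


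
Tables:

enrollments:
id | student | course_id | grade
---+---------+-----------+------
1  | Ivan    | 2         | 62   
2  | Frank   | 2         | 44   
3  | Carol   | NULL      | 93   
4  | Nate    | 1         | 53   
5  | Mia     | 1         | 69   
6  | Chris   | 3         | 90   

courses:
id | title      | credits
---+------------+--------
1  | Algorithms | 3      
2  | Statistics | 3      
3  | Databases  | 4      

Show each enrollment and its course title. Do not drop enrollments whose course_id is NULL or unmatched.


LEFT JOIN keeps every row from enrollments (the left table); where course_id has no match in courses, the course columns become NULL. Walk through each enrollment:
  - enrollment 1 (Ivan): course_id=2 -> matches Statistics
  - enrollment 2 (Frank): course_id=2 -> matches Statistics
  - enrollment 3 (Carol): course_id=NULL, no match -> kept with NULL
  - enrollment 4 (Nate): course_id=1 -> matches Algorithms
  - enrollment 5 (Mia): course_id=1 -> matches Algorithms
  - enrollment 6 (Chris): course_id=3 -> matches Databases
All 6 rows appear; 1 has NULL course.

SQL:
SELECT a.student, b.title AS course
FROM enrollments a
LEFT JOIN courses b ON a.course_id = b.id

Result:
student | course    
--------+-----------
Ivan    | Statistics
Frank   | Statistics
Carol   | NULL      
Nate    | Algorithms
Mia     | Algorithms
Chris   | Databases 


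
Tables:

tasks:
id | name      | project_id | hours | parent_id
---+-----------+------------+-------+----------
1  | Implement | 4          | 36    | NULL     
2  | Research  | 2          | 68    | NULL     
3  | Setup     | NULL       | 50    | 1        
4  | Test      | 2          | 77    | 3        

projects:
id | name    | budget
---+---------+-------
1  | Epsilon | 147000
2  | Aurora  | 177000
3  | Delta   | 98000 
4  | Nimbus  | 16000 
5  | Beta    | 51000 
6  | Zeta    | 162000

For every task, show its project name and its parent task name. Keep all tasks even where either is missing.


Two LEFT JOINs from the same base table tasks: one to projects via project_id, one to tasks itself via parent_id. Both are LEFT so every task is preserved.
Match against projects:
  - task 1 (Implement): project_id=4 -> matches Nimbus
  - task 2 (Research): project_id=2 -> matches Aurora
  - task 3 (Setup): project_id=NULL, no match -> kept with NULL
  - task 4 (Test): project_id=2 -> matches Aurora
Match against tasks (self):
  - task 1 (Implement): parent_id=NULL -> NULL
  - task 2 (Research): parent_id=NULL -> NULL
  - task 3 (Setup): parent_id=1 -> Implement
  - task 4 (Test): parent_id=3 -> Setup

SQL:
SELECT a.name, b.name AS project, c.name AS parent
FROM tasks a
LEFT JOIN projects b ON a.project_id = b.id
LEFT JOIN tasks c ON a.parent_id = c.id

Result:
name      | project | parent   
----------+---------+----------
Implement | Nimbus  | NULL     
Research  | Aurora  | NULL     
Setup     | NULL    | Implement
Test      | Aurora  | Setup    


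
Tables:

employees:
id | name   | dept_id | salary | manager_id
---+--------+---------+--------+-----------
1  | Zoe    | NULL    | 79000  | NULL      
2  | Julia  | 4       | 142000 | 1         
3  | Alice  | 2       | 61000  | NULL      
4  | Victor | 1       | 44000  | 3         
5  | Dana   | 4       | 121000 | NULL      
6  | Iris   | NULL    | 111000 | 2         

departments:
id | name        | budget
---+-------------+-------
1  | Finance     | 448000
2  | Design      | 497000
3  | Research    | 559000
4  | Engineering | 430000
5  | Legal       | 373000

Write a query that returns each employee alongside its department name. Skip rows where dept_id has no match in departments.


INNER JOIN keeps only employees rows whose dept_id matches an id in departments. Walk through each employee:
  - employee 1 (Zoe): dept_id=NULL, no match -> dropped
  - employee 2 (Julia): dept_id=4 -> matches Engineering
  - employee 3 (Alice): dept_id=2 -> matches Design
  - employee 4 (Victor): dept_id=1 -> matches Finance
  - employee 5 (Dana): dept_id=4 -> matches Engineering
  - employee 6 (Iris): dept_id=NULL, no match -> dropped
So 2 of 6 rows are dropped.

SQL:
SELECT a.name, b.name AS department
FROM employees a
INNER JOIN departments b ON a.dept_id = b.id

Result:
name   | department 
-------+------------
Julia  | Engineering
Alice  | Design     
Victor | Finance    
Dana   | Engineering


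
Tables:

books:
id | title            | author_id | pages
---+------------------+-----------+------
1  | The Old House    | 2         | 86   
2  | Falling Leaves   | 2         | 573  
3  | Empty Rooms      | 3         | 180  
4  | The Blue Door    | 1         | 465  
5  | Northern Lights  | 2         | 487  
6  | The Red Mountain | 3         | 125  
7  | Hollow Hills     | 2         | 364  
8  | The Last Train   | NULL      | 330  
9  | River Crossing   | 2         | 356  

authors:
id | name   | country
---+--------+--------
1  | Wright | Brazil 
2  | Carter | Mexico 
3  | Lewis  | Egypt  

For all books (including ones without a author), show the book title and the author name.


LEFT JOIN keeps every row from books (the left table); where author_id has no match in authors, the author columns become NULL. Walk through each book:
  - book 1 (The Old House): author_id=2 -> matches Carter
  - book 2 (Falling Leaves): author_id=2 -> matches Carter
  - book 3 (Empty Rooms): author_id=3 -> matches Lewis
  - book 4 (The Blue Door): author_id=1 -> matches Wright
  - book 5 (Northern Lights): author_id=2 -> matches Carter
  - book 6 (The Red Mountain): author_id=3 -> matches Lewis
  - book 7 (Hollow Hills): author_id=2 -> matches Carter
  - book 8 (The Last Train): author_id=NULL, no match -> kept with NULL
  - book 9 (River Crossing): author_id=2 -> matches Carter
All 9 rows appear; 1 has NULL author.

SQL:
SELECT a.title, b.name AS author
FROM books a
LEFT JOIN authors b ON a.author_id = b.id

Result:
title            | author
-----------------+-------
The Old House    | Carter
Falling Leaves   | Carter
Empty Rooms      | Lewis 
The Blue Door    | Wright
Northern Lights  | Carter
The Red Mountain | Lewis 
Hollow Hills     | Carter
The Last Train   | NULL  
River Crossing   | Carter


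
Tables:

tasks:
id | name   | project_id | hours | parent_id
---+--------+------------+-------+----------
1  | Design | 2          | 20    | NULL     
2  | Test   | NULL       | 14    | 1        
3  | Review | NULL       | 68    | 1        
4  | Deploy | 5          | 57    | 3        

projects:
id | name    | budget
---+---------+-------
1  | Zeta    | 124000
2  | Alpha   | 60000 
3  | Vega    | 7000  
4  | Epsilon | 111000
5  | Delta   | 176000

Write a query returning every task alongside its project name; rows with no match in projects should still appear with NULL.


LEFT JOIN keeps every row from tasks (the left table); where project_id has no match in projects, the project columns become NULL. Walk through each task:
  - task 1 (Design): project_id=2 -> matches Alpha
  - task 2 (Test): project_id=NULL, no match -> kept with NULL
  - task 3 (Review): project_id=NULL, no match -> kept with NULL
  - task 4 (Deploy): project_id=5 -> matches Delta
All 4 rows appear; 2 have NULL project.

SQL:
SELECT a.name, b.name AS project
FROM tasks a
LEFT JOIN projects b ON a.project_id = b.id

Result:
name   | project
-------+--------
Design | Alpha  
Test   | NULL   
Review | NULL   
Deploy | Delta  


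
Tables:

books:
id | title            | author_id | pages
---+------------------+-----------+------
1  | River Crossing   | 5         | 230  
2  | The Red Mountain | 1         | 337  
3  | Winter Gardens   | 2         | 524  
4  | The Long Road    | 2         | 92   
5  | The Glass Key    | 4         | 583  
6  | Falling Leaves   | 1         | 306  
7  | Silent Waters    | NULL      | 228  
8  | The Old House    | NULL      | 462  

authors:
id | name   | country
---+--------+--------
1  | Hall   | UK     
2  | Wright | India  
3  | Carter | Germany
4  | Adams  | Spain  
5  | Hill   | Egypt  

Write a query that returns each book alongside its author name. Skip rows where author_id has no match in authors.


INNER JOIN keeps only books rows whose author_id matches an id in authors. Walk through each book:
  - book 1 (River Crossing): author_id=5 -> matches Hill
  - book 2 (The Red Mountain): author_id=1 -> matches Hall
  - book 3 (Winter Gardens): author_id=2 -> matches Wright
  - book 4 (The Long Road): author_id=2 -> matches Wright
  - book 5 (The Glass Key): author_id=4 -> matches Adams
  - book 6 (Falling Leaves): author_id=1 -> matches Hall
  - book 7 (Silent Waters): author_id=NULL, no match -> dropped
  - book 8 (The Old House): author_id=NULL, no match -> dropped
So 2 of 8 rows are dropped.

SQL:
SELECT a.title, b.name AS author
FROM books a
INNER JOIN authors b ON a.author_id = b.id

Result:
title            | author
-----------------+-------
River Crossing   | Hill  
The Red Mountain | Hall  
Winter Gardens   | Wright
The Long Road    | Wright
The Glass Key    | Adams 
Falling Leaves   | Hall  


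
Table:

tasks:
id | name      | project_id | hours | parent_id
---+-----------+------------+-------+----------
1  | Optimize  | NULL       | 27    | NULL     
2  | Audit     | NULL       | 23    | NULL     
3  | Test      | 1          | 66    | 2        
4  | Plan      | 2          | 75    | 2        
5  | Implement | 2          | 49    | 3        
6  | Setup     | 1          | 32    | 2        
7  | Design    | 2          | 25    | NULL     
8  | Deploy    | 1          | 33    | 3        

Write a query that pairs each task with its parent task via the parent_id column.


This is a self-join: tasks is joined to a second copy of itself, matching each row's parent_id to another row's id. Use LEFT JOIN so rows with parent_id=NULL are kept.
  - task 1 (Optimize): parent_id=NULL -> NULL
  - task 2 (Audit): parent_id=NULL -> NULL
  - task 3 (Test): parent_id=2 -> Audit
  - task 4 (Plan): parent_id=2 -> Audit
  - task 5 (Implement): parent_id=3 -> Test
  - task 6 (Setup): parent_id=2 -> Audit
  - task 7 (Design): parent_id=NULL -> NULL
  - task 8 (Deploy): parent_id=3 -> Test

SQL:
SELECT a.name AS item, b.name AS parent
FROM tasks a
LEFT JOIN tasks b ON a.parent_id = b.id

Result:
item      | parent
----------+-------
Optimize  | NULL  
Audit     | NULL  
Test      | Audit 
Plan      | Audit 
Implement | Test  
Setup     | Audit 
Design    | NULL  
Deploy    | Test  
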